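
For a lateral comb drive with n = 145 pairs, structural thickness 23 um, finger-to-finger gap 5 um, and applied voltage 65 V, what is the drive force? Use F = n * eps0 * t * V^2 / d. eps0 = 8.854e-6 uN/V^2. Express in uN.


Step 1: Parameters: n=145, eps0=8.854e-6 uN/V^2, t=23 um, V=65 V, d=5 um
Step 2: V^2 = 4225
Step 3: F = 145 * 8.854e-6 * 23 * 4225 / 5
F = 24.951 uN


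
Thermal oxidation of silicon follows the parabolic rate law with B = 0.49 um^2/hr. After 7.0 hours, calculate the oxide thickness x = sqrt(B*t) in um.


Step 1: Compute B*t = 0.49 * 7.0 = 3.43
Step 2: x = sqrt(3.43)
x = 1.852 um


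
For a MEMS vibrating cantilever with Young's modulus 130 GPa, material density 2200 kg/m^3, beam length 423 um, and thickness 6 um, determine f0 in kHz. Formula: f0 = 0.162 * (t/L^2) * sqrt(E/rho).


Step 1: Convert units to SI.
t_SI = 6e-6 m, L_SI = 423e-6 m
Step 2: Calculate sqrt(E/rho).
sqrt(130e9 / 2200) = 7687.06 m/s
Step 3: Compute f0.
f0 = 0.162 * 6e-6 / (423e-6)^2 * 7687.06 = 41758.6 Hz = 41.76 kHz


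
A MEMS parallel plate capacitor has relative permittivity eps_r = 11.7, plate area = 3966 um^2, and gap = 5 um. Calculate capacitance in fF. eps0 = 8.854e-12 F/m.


Step 1: Convert area to m^2: A = 3966e-12 m^2
Step 2: Convert gap to m: d = 5e-6 m
Step 3: C = eps0 * eps_r * A / d
C = 8.854e-12 * 11.7 * 3966e-12 / 5e-6
Step 4: Convert to fF (multiply by 1e15).
C = 82.17 fF


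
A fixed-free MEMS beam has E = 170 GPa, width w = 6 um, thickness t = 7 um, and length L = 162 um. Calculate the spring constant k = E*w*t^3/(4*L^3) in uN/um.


Step 1: Convert E to consistent units (1 GPa = 1000 uN/um^2).
E = 170 GPa = 170000 uN/um^2
Step 2: Compute t^3 = 7^3 = 343
Step 3: Compute L^3 = 162^3 = 4251528
Step 4: k = 170000 * 6 * 343 / (4 * 4251528)
k = 20.5726 uN/um


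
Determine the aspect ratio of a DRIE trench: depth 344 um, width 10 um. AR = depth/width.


Step 1: AR = depth / width
Step 2: AR = 344 / 10
AR = 34.4


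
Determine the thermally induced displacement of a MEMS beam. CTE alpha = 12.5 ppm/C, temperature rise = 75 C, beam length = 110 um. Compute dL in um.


Step 1: Convert CTE: alpha = 12.5 ppm/C = 12.5e-6 /C
Step 2: dL = 12.5e-6 * 75 * 110
dL = 0.1031 um


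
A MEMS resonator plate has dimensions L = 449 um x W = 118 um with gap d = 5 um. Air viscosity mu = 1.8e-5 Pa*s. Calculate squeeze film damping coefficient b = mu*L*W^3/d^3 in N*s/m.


Step 1: Convert to SI.
L = 449e-6 m, W = 118e-6 m, d = 5e-6 m
Step 2: W^3 = (118e-6)^3 = 1.64e-12 m^3
Step 3: d^3 = (5e-6)^3 = 1.25e-16 m^3
Step 4: b = 1.8e-5 * 449e-6 * 1.64e-12 / 1.25e-16
b = 1.06e-04 N*s/m


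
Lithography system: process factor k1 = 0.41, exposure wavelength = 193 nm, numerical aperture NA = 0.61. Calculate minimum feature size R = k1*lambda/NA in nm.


Step 1: Identify values: k1 = 0.41, lambda = 193 nm, NA = 0.61
Step 2: R = k1 * lambda / NA
R = 0.41 * 193 / 0.61
R = 129.7 nm


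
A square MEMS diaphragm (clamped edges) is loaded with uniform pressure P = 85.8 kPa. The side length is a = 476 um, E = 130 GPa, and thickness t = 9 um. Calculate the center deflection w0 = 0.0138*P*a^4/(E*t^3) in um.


Step 1: Convert pressure to compatible units (E is in GPa, so P in GPa).
P = 85.8 kPa = 85.8e-6 GPa
Step 2: Compute numerator: 0.0138 * P * a^4.
a^4 = 476^4 = 51336683776
numerator = 0.0138 * 85.8e-6 * 51336683776 = 6.07847e+04
Step 3: Compute denominator: E * t^3 = 130 * 9^3 = 94770
Step 4: w0 = numerator / denominator = 6.07847e+04 / 94770 = 0.6414 um


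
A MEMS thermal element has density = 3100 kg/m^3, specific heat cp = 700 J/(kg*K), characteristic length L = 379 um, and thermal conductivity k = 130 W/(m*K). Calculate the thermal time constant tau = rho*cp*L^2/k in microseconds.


Step 1: Convert L to m: L = 379e-6 m
Step 2: L^2 = (379e-6)^2 = 1.43641e-07 m^2
Step 3: tau = 3100 * 700 * 1.43641e-07 / 130 = 2.3977e-03 s
Step 4: Convert to microseconds (multiply by 1e6).
tau = 2397.7 us


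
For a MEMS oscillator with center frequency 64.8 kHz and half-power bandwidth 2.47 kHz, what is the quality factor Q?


Step 1: Q = f0 / bandwidth
Step 2: Q = 64.8 / 2.47
Q = 26.2


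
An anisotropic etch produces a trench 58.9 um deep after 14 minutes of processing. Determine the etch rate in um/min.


Step 1: Etch rate = depth / time
Step 2: rate = 58.9 / 14
rate = 4.207 um/min


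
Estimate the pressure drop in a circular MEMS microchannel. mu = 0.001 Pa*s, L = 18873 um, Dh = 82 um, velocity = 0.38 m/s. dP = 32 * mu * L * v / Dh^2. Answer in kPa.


Step 1: Convert to SI: L = 18873e-6 m, Dh = 82e-6 m
Step 2: dP = 32 * 0.001 * 18873e-6 * 0.38 / (82e-6)^2
Step 3: dP = 34130.83 Pa
Step 4: Convert to kPa: dP = 34.13 kPa


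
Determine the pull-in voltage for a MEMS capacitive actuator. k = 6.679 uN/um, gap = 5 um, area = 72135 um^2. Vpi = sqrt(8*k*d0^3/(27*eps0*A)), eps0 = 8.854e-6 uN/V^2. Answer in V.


Step 1: Compute numerator: 8 * k * d0^3 = 8 * 6.679 * 5^3 = 6679.0
Step 2: Compute denominator: 27 * eps0 * A = 27 * 8.854e-6 * 72135 = 17.244449
Step 3: Vpi = sqrt(6679.0 / 17.244449)
Vpi = 19.68 V


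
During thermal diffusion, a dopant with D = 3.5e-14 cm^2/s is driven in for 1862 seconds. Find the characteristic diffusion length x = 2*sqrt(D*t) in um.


Step 1: Compute D*t = 3.5e-14 * 1862 = 6.517e-11 cm^2
Step 2: sqrt(D*t) = 8.0728e-06 cm
Step 3: x = 2 * 8.0728e-06 cm = 1.61456e-05 cm
Step 4: Convert to um (1 cm = 1e4 um): x = 0.161 um


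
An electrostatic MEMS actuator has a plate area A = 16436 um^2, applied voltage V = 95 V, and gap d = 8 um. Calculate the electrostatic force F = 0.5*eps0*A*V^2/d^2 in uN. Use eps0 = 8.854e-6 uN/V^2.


Step 1: Identify parameters.
eps0 = 8.854e-6 uN/V^2, A = 16436 um^2, V = 95 V, d = 8 um
Step 2: Compute V^2 = 95^2 = 9025
Step 3: Compute d^2 = 8^2 = 64
Step 4: F = 0.5 * 8.854e-6 * 16436 * 9025 / 64
F = 10.261 uN


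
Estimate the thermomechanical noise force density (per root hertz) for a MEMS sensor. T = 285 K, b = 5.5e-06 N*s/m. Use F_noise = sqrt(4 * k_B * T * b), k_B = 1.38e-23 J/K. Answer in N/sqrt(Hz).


Step 1: Compute 4 * k_B * T * b
= 4 * 1.38e-23 * 285 * 5.5e-06
= 8.6526e-26 N^2/Hz
Step 2: F_noise = sqrt(8.6526e-26)
F_noise = 2.94e-13 N/sqrt(Hz)


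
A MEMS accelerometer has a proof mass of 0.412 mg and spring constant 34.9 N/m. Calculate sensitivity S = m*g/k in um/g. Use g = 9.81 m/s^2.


Step 1: Convert mass: m = 0.412 mg = 4.12e-07 kg
Step 2: S = m * g / k = 4.12e-07 * 9.81 / 34.9
Step 3: S = 1.16e-07 m/g
Step 4: Convert to um/g: S = 0.116 um/g


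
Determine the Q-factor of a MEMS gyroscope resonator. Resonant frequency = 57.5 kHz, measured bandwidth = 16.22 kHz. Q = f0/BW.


Step 1: Q = f0 / bandwidth
Step 2: Q = 57.5 / 16.22
Q = 3.5


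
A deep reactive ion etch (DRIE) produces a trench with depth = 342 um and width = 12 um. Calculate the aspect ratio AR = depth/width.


Step 1: AR = depth / width
Step 2: AR = 342 / 12
AR = 28.5


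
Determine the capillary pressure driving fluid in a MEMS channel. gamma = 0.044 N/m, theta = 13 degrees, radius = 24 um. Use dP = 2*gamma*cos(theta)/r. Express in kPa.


Step 1: cos(13 deg) = 0.9744
Step 2: Convert r to m: r = 24e-6 m
Step 3: dP = 2 * 0.044 * 0.9744 / 24e-6 = 3572.8 Pa
Step 4: Convert Pa to kPa (divide by 1000).
dP = 3.57 kPa


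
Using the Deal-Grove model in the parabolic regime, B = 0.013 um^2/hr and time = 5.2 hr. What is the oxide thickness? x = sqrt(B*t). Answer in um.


Step 1: Compute B*t = 0.013 * 5.2 = 0.0676
Step 2: x = sqrt(0.0676)
x = 0.26 um


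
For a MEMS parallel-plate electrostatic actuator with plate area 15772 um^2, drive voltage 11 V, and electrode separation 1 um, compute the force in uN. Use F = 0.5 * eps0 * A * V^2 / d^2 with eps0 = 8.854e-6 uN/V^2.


Step 1: Identify parameters.
eps0 = 8.854e-6 uN/V^2, A = 15772 um^2, V = 11 V, d = 1 um
Step 2: Compute V^2 = 11^2 = 121
Step 3: Compute d^2 = 1^2 = 1
Step 4: F = 0.5 * 8.854e-6 * 15772 * 121 / 1
F = 8.449 uN


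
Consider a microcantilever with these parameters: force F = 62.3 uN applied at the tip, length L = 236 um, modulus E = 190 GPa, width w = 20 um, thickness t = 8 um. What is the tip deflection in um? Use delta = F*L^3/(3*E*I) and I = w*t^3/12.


Step 1: Calculate the second moment of area.
I = w * t^3 / 12 = 20 * 8^3 / 12 = 853.3333 um^4
Step 2: Convert E to consistent units (1 GPa = 1000 uN/um^2).
E = 190 GPa = 190000 uN/um^2
Step 3: Calculate tip deflection.
delta = F * L^3 / (3 * E * I)
delta = 62.3 * 236^3 / (3 * 190000 * 853.3333)
delta = 1.6836 um


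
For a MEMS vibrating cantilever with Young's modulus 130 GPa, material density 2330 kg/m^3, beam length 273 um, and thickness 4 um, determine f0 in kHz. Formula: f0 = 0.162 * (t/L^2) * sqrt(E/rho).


Step 1: Convert units to SI.
t_SI = 4e-6 m, L_SI = 273e-6 m
Step 2: Calculate sqrt(E/rho).
sqrt(130e9 / 2330) = 7469.54 m/s
Step 3: Compute f0.
f0 = 0.162 * 4e-6 / (273e-6)^2 * 7469.54 = 64944.7 Hz = 64.94 kHz


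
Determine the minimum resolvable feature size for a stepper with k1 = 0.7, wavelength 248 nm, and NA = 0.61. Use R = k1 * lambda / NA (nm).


Step 1: Identify values: k1 = 0.7, lambda = 248 nm, NA = 0.61
Step 2: R = k1 * lambda / NA
R = 0.7 * 248 / 0.61
R = 284.6 nm


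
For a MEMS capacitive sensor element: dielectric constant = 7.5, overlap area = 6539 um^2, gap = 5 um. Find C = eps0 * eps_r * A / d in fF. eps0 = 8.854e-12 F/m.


Step 1: Convert area to m^2: A = 6539e-12 m^2
Step 2: Convert gap to m: d = 5e-6 m
Step 3: C = eps0 * eps_r * A / d
C = 8.854e-12 * 7.5 * 6539e-12 / 5e-6
Step 4: Convert to fF (multiply by 1e15).
C = 86.84 fF


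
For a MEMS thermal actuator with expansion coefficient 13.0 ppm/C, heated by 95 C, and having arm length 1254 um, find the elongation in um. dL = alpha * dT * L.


Step 1: Convert CTE: alpha = 13.0 ppm/C = 13.0e-6 /C
Step 2: dL = 13.0e-6 * 95 * 1254
dL = 1.5487 um


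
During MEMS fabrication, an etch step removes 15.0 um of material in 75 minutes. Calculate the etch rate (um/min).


Step 1: Etch rate = depth / time
Step 2: rate = 15.0 / 75
rate = 0.2 um/min


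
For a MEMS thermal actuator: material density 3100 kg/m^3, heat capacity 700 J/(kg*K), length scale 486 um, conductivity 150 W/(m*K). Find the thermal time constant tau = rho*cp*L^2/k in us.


Step 1: Convert L to m: L = 486e-6 m
Step 2: L^2 = (486e-6)^2 = 2.36196e-07 m^2
Step 3: tau = 3100 * 700 * 2.36196e-07 / 150 = 3.4169688e-03 s
Step 4: Convert to microseconds (multiply by 1e6).
tau = 3416.969 us


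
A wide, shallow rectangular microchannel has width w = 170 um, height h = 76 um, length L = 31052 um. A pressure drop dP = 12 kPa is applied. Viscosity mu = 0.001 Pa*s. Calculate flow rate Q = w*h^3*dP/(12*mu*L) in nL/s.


Step 1: Convert all dimensions to SI (meters).
w = 170e-6 m, h = 76e-6 m, L = 31052e-6 m, dP = 12e3 Pa
Step 2: Q = w * h^3 * dP / (12 * mu * L)
Q = 170e-6 * (76e-6)^3 * 12e3 / (12 * 0.001 * 31052e-6) = 2.40325647e-09 m^3/s
Step 3: Convert Q from m^3/s to nL/s (1 m^3 = 1e12 nL, so multiply by 1e12).
Q = 2403.256 nL/s


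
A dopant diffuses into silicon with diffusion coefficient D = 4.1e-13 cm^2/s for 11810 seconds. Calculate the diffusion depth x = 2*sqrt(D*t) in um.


Step 1: Compute D*t = 4.1e-13 * 11810 = 4.8421e-09 cm^2
Step 2: sqrt(D*t) = 6.95852e-05 cm
Step 3: x = 2 * 6.95852e-05 cm = 1.391704e-04 cm
Step 4: Convert to um (1 cm = 1e4 um): x = 1.392 um


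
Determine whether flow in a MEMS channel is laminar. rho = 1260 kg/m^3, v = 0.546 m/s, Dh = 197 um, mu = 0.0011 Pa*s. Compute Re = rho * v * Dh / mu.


Step 1: Convert Dh to meters: Dh = 197e-6 m
Step 2: Re = rho * v * Dh / mu
Re = 1260 * 0.546 * 197e-6 / 0.0011
Re = 123.207
Since Re = 123.207 is below ~2300, the flow is laminar.


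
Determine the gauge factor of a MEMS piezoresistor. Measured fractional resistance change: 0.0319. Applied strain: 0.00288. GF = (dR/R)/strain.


Step 1: Identify values.
dR/R = 0.0319, strain = 0.00288
Step 2: GF = (dR/R) / strain = 0.0319 / 0.00288
GF = 11.1


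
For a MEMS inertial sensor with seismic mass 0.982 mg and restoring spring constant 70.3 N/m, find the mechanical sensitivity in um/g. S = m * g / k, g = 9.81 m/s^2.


Step 1: Convert mass: m = 0.982 mg = 9.82e-07 kg
Step 2: S = m * g / k = 9.82e-07 * 9.81 / 70.3
Step 3: S = 1.37e-07 m/g
Step 4: Convert to um/g: S = 0.137 um/g


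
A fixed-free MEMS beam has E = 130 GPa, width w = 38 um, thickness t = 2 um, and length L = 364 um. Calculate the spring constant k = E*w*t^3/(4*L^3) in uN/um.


Step 1: Convert E to consistent units (1 GPa = 1000 uN/um^2).
E = 130 GPa = 130000 uN/um^2
Step 2: Compute t^3 = 2^3 = 8
Step 3: Compute L^3 = 364^3 = 48228544
Step 4: k = 130000 * 38 * 8 / (4 * 48228544)
k = 0.2049 uN/um


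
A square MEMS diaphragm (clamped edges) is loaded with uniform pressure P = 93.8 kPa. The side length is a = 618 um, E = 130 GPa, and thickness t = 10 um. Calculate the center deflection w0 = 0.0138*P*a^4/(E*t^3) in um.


Step 1: Convert pressure to compatible units (E is in GPa, so P in GPa).
P = 93.8 kPa = 93.8e-6 GPa
Step 2: Compute numerator: 0.0138 * P * a^4.
a^4 = 618^4 = 145865941776
numerator = 0.0138 * 93.8e-6 * 145865941776 = 1.888147e+05
Step 3: Compute denominator: E * t^3 = 130 * 10^3 = 130000
Step 4: w0 = numerator / denominator = 1.888147e+05 / 130000 = 1.4524 um


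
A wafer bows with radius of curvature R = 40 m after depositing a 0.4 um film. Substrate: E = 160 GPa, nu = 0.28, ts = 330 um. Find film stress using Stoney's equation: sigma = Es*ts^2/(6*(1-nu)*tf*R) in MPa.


Step 1: Compute numerator: Es * ts^2 = 160 * 330^2 = 17424000 (GPa*um^2)
Step 2: Compute denominator (R in um): 6*(1-nu)*tf*R = 6*0.72*0.4*40e6 = 69120000.0 (um^2)
Step 3: sigma (GPa) = 17424000 / 69120000.0 = 2.52083e-01 GPa
Step 4: Convert to MPa (x1000): sigma = 252.1 MPa


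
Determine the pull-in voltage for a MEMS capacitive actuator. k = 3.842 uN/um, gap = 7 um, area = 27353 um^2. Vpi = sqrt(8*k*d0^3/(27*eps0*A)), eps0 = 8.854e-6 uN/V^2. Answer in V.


Step 1: Compute numerator: 8 * k * d0^3 = 8 * 3.842 * 7^3 = 10542.448
Step 2: Compute denominator: 27 * eps0 * A = 27 * 8.854e-6 * 27353 = 6.538953
Step 3: Vpi = sqrt(10542.448 / 6.538953)
Vpi = 40.15 V


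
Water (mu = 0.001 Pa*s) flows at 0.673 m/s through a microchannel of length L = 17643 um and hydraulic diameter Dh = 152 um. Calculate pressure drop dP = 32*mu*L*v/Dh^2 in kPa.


Step 1: Convert to SI: L = 17643e-6 m, Dh = 152e-6 m
Step 2: dP = 32 * 0.001 * 17643e-6 * 0.673 / (152e-6)^2
Step 3: dP = 16445.62 Pa
Step 4: Convert to kPa: dP = 16.45 kPa


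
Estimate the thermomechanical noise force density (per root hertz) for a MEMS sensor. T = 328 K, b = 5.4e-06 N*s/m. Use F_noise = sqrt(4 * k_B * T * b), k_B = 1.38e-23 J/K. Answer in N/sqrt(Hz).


Step 1: Compute 4 * k_B * T * b
= 4 * 1.38e-23 * 328 * 5.4e-06
= 9.7770e-26 N^2/Hz
Step 2: F_noise = sqrt(9.7770e-26)
F_noise = 3.13e-13 N/sqrt(Hz)


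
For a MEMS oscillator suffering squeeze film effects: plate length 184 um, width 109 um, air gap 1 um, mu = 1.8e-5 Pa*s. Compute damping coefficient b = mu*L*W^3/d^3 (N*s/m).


Step 1: Convert to SI.
L = 184e-6 m, W = 109e-6 m, d = 1e-6 m
Step 2: W^3 = (109e-6)^3 = 1.30e-12 m^3
Step 3: d^3 = (1e-6)^3 = 1.00e-18 m^3
Step 4: b = 1.8e-5 * 184e-6 * 1.30e-12 / 1.00e-18
b = 4.29e-03 N*s/m


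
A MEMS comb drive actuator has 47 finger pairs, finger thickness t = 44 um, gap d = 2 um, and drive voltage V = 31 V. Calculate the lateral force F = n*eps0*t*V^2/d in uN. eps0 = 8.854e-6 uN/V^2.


Step 1: Parameters: n=47, eps0=8.854e-6 uN/V^2, t=44 um, V=31 V, d=2 um
Step 2: V^2 = 961
Step 3: F = 47 * 8.854e-6 * 44 * 961 / 2
F = 8.798 uN


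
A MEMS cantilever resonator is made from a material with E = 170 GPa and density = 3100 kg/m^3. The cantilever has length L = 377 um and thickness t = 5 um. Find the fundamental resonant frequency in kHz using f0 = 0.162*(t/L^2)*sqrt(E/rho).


Step 1: Convert units to SI.
t_SI = 5e-6 m, L_SI = 377e-6 m
Step 2: Calculate sqrt(E/rho).
sqrt(170e9 / 3100) = 7405.32 m/s
Step 3: Compute f0.
f0 = 0.162 * 5e-6 / (377e-6)^2 * 7405.32 = 42203.3 Hz = 42.2 kHz


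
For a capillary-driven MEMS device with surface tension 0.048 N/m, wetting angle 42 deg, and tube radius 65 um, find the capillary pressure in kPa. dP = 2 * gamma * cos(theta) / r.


Step 1: cos(42 deg) = 0.7431
Step 2: Convert r to m: r = 65e-6 m
Step 3: dP = 2 * 0.048 * 0.7431 / 65e-6 = 1097.5 Pa
Step 4: Convert Pa to kPa (divide by 1000).
dP = 1.1 kPa


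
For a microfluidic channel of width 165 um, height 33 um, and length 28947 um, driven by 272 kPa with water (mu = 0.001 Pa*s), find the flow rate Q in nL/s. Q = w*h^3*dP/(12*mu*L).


Step 1: Convert all dimensions to SI (meters).
w = 165e-6 m, h = 33e-6 m, L = 28947e-6 m, dP = 272e3 Pa
Step 2: Q = w * h^3 * dP / (12 * mu * L)
Q = 165e-6 * (33e-6)^3 * 272e3 / (12 * 0.001 * 28947e-6) = 4.64311949e-09 m^3/s
Step 3: Convert Q from m^3/s to nL/s (1 m^3 = 1e12 nL, so multiply by 1e12).
Q = 4643.119 nL/s


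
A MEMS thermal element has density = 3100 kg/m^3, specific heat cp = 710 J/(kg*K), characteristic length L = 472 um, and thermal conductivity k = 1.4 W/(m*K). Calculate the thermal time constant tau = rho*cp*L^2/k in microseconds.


Step 1: Convert L to m: L = 472e-6 m
Step 2: L^2 = (472e-6)^2 = 2.22784e-07 m^2
Step 3: tau = 3100 * 710 * 2.22784e-07 / 1.4 = 3.5024827429e-01 s
Step 4: Convert to microseconds (multiply by 1e6).
tau = 350248.274 us


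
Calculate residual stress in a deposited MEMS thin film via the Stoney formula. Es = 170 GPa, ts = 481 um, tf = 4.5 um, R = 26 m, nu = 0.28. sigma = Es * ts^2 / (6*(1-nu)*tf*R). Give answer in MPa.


Step 1: Compute numerator: Es * ts^2 = 170 * 481^2 = 39331370 (GPa*um^2)
Step 2: Compute denominator (R in um): 6*(1-nu)*tf*R = 6*0.72*4.5*26e6 = 505440000.0 (um^2)
Step 3: sigma (GPa) = 39331370 / 505440000.0 = 7.7816e-02 GPa
Step 4: Convert to MPa (x1000): sigma = 77.8 MPa


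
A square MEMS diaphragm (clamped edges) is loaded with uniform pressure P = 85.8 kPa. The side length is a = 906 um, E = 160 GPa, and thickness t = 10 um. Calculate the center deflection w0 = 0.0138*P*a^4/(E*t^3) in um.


Step 1: Convert pressure to compatible units (E is in GPa, so P in GPa).
P = 85.8 kPa = 85.8e-6 GPa
Step 2: Compute numerator: 0.0138 * P * a^4.
a^4 = 906^4 = 673771738896
numerator = 0.0138 * 85.8e-6 * 673771738896 = 7.977727e+05
Step 3: Compute denominator: E * t^3 = 160 * 10^3 = 160000
Step 4: w0 = numerator / denominator = 7.977727e+05 / 160000 = 4.9861 um


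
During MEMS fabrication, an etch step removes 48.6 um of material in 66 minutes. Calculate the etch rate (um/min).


Step 1: Etch rate = depth / time
Step 2: rate = 48.6 / 66
rate = 0.736 um/min


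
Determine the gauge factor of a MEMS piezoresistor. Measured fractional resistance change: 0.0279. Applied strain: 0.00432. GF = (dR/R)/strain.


Step 1: Identify values.
dR/R = 0.0279, strain = 0.00432
Step 2: GF = (dR/R) / strain = 0.0279 / 0.00432
GF = 6.5


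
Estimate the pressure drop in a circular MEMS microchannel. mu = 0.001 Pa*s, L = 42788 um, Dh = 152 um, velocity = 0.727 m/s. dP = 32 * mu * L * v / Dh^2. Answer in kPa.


Step 1: Convert to SI: L = 42788e-6 m, Dh = 152e-6 m
Step 2: dP = 32 * 0.001 * 42788e-6 * 0.727 / (152e-6)^2
Step 3: dP = 43084.32 Pa
Step 4: Convert to kPa: dP = 43.08 kPa


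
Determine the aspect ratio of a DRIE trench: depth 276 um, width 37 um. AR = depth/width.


Step 1: AR = depth / width
Step 2: AR = 276 / 37
AR = 7.5


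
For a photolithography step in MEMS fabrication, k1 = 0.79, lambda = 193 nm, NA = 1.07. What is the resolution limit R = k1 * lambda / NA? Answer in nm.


Step 1: Identify values: k1 = 0.79, lambda = 193 nm, NA = 1.07
Step 2: R = k1 * lambda / NA
R = 0.79 * 193 / 1.07
R = 142.5 nm


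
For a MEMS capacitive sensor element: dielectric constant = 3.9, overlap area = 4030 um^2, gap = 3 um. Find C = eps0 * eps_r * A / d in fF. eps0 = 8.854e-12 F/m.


Step 1: Convert area to m^2: A = 4030e-12 m^2
Step 2: Convert gap to m: d = 3e-6 m
Step 3: C = eps0 * eps_r * A / d
C = 8.854e-12 * 3.9 * 4030e-12 / 3e-6
Step 4: Convert to fF (multiply by 1e15).
C = 46.39 fF


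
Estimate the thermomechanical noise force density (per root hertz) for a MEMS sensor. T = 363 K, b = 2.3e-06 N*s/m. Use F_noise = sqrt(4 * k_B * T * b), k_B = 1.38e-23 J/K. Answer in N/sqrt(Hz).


Step 1: Compute 4 * k_B * T * b
= 4 * 1.38e-23 * 363 * 2.3e-06
= 4.6086e-26 N^2/Hz
Step 2: F_noise = sqrt(4.6086e-26)
F_noise = 2.15e-13 N/sqrt(Hz)


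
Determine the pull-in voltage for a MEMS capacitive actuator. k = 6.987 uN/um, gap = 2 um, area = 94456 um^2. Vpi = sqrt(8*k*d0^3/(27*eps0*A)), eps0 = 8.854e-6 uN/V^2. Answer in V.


Step 1: Compute numerator: 8 * k * d0^3 = 8 * 6.987 * 2^3 = 447.168
Step 2: Compute denominator: 27 * eps0 * A = 27 * 8.854e-6 * 94456 = 22.580462
Step 3: Vpi = sqrt(447.168 / 22.580462)
Vpi = 4.45 V


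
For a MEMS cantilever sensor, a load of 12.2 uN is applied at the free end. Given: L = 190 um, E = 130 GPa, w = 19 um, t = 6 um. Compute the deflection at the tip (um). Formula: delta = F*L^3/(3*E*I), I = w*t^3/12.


Step 1: Calculate the second moment of area.
I = w * t^3 / 12 = 19 * 6^3 / 12 = 342.0 um^4
Step 2: Convert E to consistent units (1 GPa = 1000 uN/um^2).
E = 130 GPa = 130000 uN/um^2
Step 3: Calculate tip deflection.
delta = F * L^3 / (3 * E * I)
delta = 12.2 * 190^3 / (3 * 130000 * 342.0)
delta = 0.6274 um


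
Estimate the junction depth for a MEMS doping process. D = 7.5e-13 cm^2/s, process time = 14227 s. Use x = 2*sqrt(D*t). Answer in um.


Step 1: Compute D*t = 7.5e-13 * 14227 = 1.067025e-08 cm^2
Step 2: sqrt(D*t) = 1.03297e-04 cm
Step 3: x = 2 * 1.03297e-04 cm = 2.06594e-04 cm
Step 4: Convert to um (1 cm = 1e4 um): x = 2.066 um


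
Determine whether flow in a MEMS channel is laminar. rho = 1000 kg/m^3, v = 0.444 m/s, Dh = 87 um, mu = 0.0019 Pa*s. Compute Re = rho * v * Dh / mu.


Step 1: Convert Dh to meters: Dh = 87e-6 m
Step 2: Re = rho * v * Dh / mu
Re = 1000 * 0.444 * 87e-6 / 0.0019
Re = 20.331
Since Re = 20.331 is below ~2300, the flow is laminar.


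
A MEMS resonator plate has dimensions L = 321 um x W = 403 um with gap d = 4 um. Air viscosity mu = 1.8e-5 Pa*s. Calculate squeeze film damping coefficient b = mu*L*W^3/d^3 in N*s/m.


Step 1: Convert to SI.
L = 321e-6 m, W = 403e-6 m, d = 4e-6 m
Step 2: W^3 = (403e-6)^3 = 6.55e-11 m^3
Step 3: d^3 = (4e-6)^3 = 6.40e-17 m^3
Step 4: b = 1.8e-5 * 321e-6 * 6.55e-11 / 6.40e-17
b = 5.91e-03 N*s/m


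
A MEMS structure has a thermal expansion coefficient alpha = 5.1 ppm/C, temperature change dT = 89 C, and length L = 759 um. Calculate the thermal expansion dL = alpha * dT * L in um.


Step 1: Convert CTE: alpha = 5.1 ppm/C = 5.1e-6 /C
Step 2: dL = 5.1e-6 * 89 * 759
dL = 0.3445 um


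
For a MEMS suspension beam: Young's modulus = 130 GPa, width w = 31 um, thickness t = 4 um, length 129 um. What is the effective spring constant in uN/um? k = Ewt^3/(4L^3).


Step 1: Convert E to consistent units (1 GPa = 1000 uN/um^2).
E = 130 GPa = 130000 uN/um^2
Step 2: Compute t^3 = 4^3 = 64
Step 3: Compute L^3 = 129^3 = 2146689
Step 4: k = 130000 * 31 * 64 / (4 * 2146689)
k = 30.037 uN/um


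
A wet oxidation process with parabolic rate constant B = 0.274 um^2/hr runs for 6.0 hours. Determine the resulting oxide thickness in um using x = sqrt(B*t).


Step 1: Compute B*t = 0.274 * 6.0 = 1.644
Step 2: x = sqrt(1.644)
x = 1.282 um


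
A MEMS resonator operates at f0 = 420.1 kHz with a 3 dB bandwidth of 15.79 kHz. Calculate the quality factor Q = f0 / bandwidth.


Step 1: Q = f0 / bandwidth
Step 2: Q = 420.1 / 15.79
Q = 26.6


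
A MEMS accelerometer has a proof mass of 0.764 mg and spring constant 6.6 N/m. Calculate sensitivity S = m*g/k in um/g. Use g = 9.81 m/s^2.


Step 1: Convert mass: m = 0.764 mg = 7.64e-07 kg
Step 2: S = m * g / k = 7.64e-07 * 9.81 / 6.6
Step 3: S = 1.14e-06 m/g
Step 4: Convert to um/g: S = 1.136 um/g


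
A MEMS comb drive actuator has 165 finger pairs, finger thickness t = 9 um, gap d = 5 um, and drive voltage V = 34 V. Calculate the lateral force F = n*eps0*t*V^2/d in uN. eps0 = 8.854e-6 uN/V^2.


Step 1: Parameters: n=165, eps0=8.854e-6 uN/V^2, t=9 um, V=34 V, d=5 um
Step 2: V^2 = 1156
Step 3: F = 165 * 8.854e-6 * 9 * 1156 / 5
F = 3.04 uN


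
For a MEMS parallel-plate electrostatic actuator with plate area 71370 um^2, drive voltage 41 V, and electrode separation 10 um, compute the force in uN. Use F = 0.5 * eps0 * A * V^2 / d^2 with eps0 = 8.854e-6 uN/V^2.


Step 1: Identify parameters.
eps0 = 8.854e-6 uN/V^2, A = 71370 um^2, V = 41 V, d = 10 um
Step 2: Compute V^2 = 41^2 = 1681
Step 3: Compute d^2 = 10^2 = 100
Step 4: F = 0.5 * 8.854e-6 * 71370 * 1681 / 100
F = 5.311 uN


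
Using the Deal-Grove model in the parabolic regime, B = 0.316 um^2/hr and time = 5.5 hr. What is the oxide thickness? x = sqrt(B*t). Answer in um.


Step 1: Compute B*t = 0.316 * 5.5 = 1.738
Step 2: x = sqrt(1.738)
x = 1.318 um


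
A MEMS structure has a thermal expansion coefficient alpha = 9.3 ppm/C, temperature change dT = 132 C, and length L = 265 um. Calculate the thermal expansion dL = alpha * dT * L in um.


Step 1: Convert CTE: alpha = 9.3 ppm/C = 9.3e-6 /C
Step 2: dL = 9.3e-6 * 132 * 265
dL = 0.3253 um


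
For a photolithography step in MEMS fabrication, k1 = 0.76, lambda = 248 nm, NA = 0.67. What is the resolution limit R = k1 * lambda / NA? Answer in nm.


Step 1: Identify values: k1 = 0.76, lambda = 248 nm, NA = 0.67
Step 2: R = k1 * lambda / NA
R = 0.76 * 248 / 0.67
R = 281.3 nm


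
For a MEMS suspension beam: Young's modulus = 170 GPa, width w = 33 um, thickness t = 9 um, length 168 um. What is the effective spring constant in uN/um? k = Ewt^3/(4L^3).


Step 1: Convert E to consistent units (1 GPa = 1000 uN/um^2).
E = 170 GPa = 170000 uN/um^2
Step 2: Compute t^3 = 9^3 = 729
Step 3: Compute L^3 = 168^3 = 4741632
Step 4: k = 170000 * 33 * 729 / (4 * 4741632)
k = 215.6267 uN/um


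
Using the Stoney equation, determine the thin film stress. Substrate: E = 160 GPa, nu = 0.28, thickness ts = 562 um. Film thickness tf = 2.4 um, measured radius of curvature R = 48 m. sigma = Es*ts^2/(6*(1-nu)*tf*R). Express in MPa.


Step 1: Compute numerator: Es * ts^2 = 160 * 562^2 = 50535040 (GPa*um^2)
Step 2: Compute denominator (R in um): 6*(1-nu)*tf*R = 6*0.72*2.4*48e6 = 497664000.0 (um^2)
Step 3: sigma (GPa) = 50535040 / 497664000.0 = 1.01544e-01 GPa
Step 4: Convert to MPa (x1000): sigma = 101.5 MPa


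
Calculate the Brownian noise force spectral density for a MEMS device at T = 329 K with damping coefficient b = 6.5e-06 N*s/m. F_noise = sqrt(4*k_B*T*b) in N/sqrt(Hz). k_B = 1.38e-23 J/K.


Step 1: Compute 4 * k_B * T * b
= 4 * 1.38e-23 * 329 * 6.5e-06
= 1.1805e-25 N^2/Hz
Step 2: F_noise = sqrt(1.1805e-25)
F_noise = 3.44e-13 N/sqrt(Hz)


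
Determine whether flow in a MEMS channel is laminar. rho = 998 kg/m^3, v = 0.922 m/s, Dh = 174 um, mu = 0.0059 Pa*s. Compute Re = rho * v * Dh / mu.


Step 1: Convert Dh to meters: Dh = 174e-6 m
Step 2: Re = rho * v * Dh / mu
Re = 998 * 0.922 * 174e-6 / 0.0059
Re = 27.137
Since Re = 27.137 is below ~2300, the flow is laminar.


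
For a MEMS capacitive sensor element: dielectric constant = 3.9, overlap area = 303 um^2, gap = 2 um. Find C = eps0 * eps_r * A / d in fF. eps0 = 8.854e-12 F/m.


Step 1: Convert area to m^2: A = 303e-12 m^2
Step 2: Convert gap to m: d = 2e-6 m
Step 3: C = eps0 * eps_r * A / d
C = 8.854e-12 * 3.9 * 303e-12 / 2e-6
Step 4: Convert to fF (multiply by 1e15).
C = 5.23 fF


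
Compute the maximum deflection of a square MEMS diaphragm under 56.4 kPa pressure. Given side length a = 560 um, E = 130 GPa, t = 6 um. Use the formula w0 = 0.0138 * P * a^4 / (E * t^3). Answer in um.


Step 1: Convert pressure to compatible units (E is in GPa, so P in GPa).
P = 56.4 kPa = 56.4e-6 GPa
Step 2: Compute numerator: 0.0138 * P * a^4.
a^4 = 560^4 = 98344960000
numerator = 0.0138 * 56.4e-6 * 98344960000 = 7.654385e+04
Step 3: Compute denominator: E * t^3 = 130 * 6^3 = 28080
Step 4: w0 = numerator / denominator = 7.654385e+04 / 28080 = 2.7259 um


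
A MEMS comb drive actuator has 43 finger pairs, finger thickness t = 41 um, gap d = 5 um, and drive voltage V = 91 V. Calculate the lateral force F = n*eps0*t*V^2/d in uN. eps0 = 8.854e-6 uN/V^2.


Step 1: Parameters: n=43, eps0=8.854e-6 uN/V^2, t=41 um, V=91 V, d=5 um
Step 2: V^2 = 8281
Step 3: F = 43 * 8.854e-6 * 41 * 8281 / 5
F = 25.853 uN


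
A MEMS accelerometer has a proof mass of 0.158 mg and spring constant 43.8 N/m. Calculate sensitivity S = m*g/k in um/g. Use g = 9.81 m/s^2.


Step 1: Convert mass: m = 0.158 mg = 1.58e-07 kg
Step 2: S = m * g / k = 1.58e-07 * 9.81 / 43.8
Step 3: S = 3.54e-08 m/g
Step 4: Convert to um/g: S = 0.035 um/g


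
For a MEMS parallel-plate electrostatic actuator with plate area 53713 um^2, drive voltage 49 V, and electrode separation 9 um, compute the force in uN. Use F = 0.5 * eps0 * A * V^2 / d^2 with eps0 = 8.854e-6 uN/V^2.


Step 1: Identify parameters.
eps0 = 8.854e-6 uN/V^2, A = 53713 um^2, V = 49 V, d = 9 um
Step 2: Compute V^2 = 49^2 = 2401
Step 3: Compute d^2 = 9^2 = 81
Step 4: F = 0.5 * 8.854e-6 * 53713 * 2401 / 81
F = 7.048 uN


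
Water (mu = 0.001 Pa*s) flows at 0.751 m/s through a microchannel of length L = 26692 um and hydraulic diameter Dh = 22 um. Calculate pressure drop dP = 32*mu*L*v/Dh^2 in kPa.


Step 1: Convert to SI: L = 26692e-6 m, Dh = 22e-6 m
Step 2: dP = 32 * 0.001 * 26692e-6 * 0.751 / (22e-6)^2
Step 3: dP = 1325335.01 Pa
Step 4: Convert to kPa: dP = 1325.34 kPa


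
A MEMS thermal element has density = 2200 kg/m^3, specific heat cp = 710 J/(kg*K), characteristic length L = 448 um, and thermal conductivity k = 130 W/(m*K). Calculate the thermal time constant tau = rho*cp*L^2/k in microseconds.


Step 1: Convert L to m: L = 448e-6 m
Step 2: L^2 = (448e-6)^2 = 2.00704e-07 m^2
Step 3: tau = 2200 * 710 * 2.00704e-07 / 130 = 2.41153575e-03 s
Step 4: Convert to microseconds (multiply by 1e6).
tau = 2411.536 us


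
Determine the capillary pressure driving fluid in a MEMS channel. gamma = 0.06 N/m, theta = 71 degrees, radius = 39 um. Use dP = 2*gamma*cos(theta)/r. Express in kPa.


Step 1: cos(71 deg) = 0.3256
Step 2: Convert r to m: r = 39e-6 m
Step 3: dP = 2 * 0.06 * 0.3256 / 39e-6 = 1001.8 Pa
Step 4: Convert Pa to kPa (divide by 1000).
dP = 1.0 kPa


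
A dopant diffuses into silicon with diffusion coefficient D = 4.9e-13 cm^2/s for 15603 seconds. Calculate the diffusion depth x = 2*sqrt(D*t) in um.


Step 1: Compute D*t = 4.9e-13 * 15603 = 7.64547e-09 cm^2
Step 2: sqrt(D*t) = 8.74384e-05 cm
Step 3: x = 2 * 8.74384e-05 cm = 1.748768e-04 cm
Step 4: Convert to um (1 cm = 1e4 um): x = 1.749 um


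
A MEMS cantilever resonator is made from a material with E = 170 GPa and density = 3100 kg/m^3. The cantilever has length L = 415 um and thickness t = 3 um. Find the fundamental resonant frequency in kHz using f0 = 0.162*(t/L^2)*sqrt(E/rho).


Step 1: Convert units to SI.
t_SI = 3e-6 m, L_SI = 415e-6 m
Step 2: Calculate sqrt(E/rho).
sqrt(170e9 / 3100) = 7405.32 m/s
Step 3: Compute f0.
f0 = 0.162 * 3e-6 / (415e-6)^2 * 7405.32 = 20897.0 Hz = 20.9 kHz


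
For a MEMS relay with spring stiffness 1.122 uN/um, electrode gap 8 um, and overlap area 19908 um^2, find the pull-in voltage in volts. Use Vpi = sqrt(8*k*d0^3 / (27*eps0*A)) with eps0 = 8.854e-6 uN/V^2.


Step 1: Compute numerator: 8 * k * d0^3 = 8 * 1.122 * 8^3 = 4595.712
Step 2: Compute denominator: 27 * eps0 * A = 27 * 8.854e-6 * 19908 = 4.759167
Step 3: Vpi = sqrt(4595.712 / 4.759167)
Vpi = 31.07 V


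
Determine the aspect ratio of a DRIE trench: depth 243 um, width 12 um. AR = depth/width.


Step 1: AR = depth / width
Step 2: AR = 243 / 12
AR = 20.3


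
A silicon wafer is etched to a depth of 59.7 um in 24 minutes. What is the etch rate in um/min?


Step 1: Etch rate = depth / time
Step 2: rate = 59.7 / 24
rate = 2.488 um/min


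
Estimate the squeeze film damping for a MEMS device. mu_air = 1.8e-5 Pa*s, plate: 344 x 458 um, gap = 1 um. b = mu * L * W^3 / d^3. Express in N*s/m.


Step 1: Convert to SI.
L = 344e-6 m, W = 458e-6 m, d = 1e-6 m
Step 2: W^3 = (458e-6)^3 = 9.61e-11 m^3
Step 3: d^3 = (1e-6)^3 = 1.00e-18 m^3
Step 4: b = 1.8e-5 * 344e-6 * 9.61e-11 / 1.00e-18
b = 5.95e-01 N*s/m


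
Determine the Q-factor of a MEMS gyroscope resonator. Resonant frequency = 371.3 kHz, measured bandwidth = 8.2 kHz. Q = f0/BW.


Step 1: Q = f0 / bandwidth
Step 2: Q = 371.3 / 8.2
Q = 45.3


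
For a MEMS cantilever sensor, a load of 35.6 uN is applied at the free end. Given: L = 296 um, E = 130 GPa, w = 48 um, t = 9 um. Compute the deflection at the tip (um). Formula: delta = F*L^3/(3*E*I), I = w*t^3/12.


Step 1: Calculate the second moment of area.
I = w * t^3 / 12 = 48 * 9^3 / 12 = 2916.0 um^4
Step 2: Convert E to consistent units (1 GPa = 1000 uN/um^2).
E = 130 GPa = 130000 uN/um^2
Step 3: Calculate tip deflection.
delta = F * L^3 / (3 * E * I)
delta = 35.6 * 296^3 / (3 * 130000 * 2916.0)
delta = 0.8118 um


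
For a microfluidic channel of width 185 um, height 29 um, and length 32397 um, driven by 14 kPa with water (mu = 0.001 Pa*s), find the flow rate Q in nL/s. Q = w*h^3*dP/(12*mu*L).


Step 1: Convert all dimensions to SI (meters).
w = 185e-6 m, h = 29e-6 m, L = 32397e-6 m, dP = 14e3 Pa
Step 2: Q = w * h^3 * dP / (12 * mu * L)
Q = 185e-6 * (29e-6)^3 * 14e3 / (12 * 0.001 * 32397e-6) = 1.6248292e-10 m^3/s
Step 3: Convert Q from m^3/s to nL/s (1 m^3 = 1e12 nL, so multiply by 1e12).
Q = 162.483 nL/s


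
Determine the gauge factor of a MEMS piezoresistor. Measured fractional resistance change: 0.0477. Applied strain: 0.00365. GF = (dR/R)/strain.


Step 1: Identify values.
dR/R = 0.0477, strain = 0.00365
Step 2: GF = (dR/R) / strain = 0.0477 / 0.00365
GF = 13.1


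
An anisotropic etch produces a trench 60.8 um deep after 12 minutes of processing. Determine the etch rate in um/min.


Step 1: Etch rate = depth / time
Step 2: rate = 60.8 / 12
rate = 5.067 um/min


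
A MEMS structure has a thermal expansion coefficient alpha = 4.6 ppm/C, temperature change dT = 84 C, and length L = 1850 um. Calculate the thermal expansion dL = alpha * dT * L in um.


Step 1: Convert CTE: alpha = 4.6 ppm/C = 4.6e-6 /C
Step 2: dL = 4.6e-6 * 84 * 1850
dL = 0.7148 um


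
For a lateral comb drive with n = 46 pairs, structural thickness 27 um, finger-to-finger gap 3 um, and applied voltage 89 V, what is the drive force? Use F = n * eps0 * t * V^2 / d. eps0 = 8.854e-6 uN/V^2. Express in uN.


Step 1: Parameters: n=46, eps0=8.854e-6 uN/V^2, t=27 um, V=89 V, d=3 um
Step 2: V^2 = 7921
Step 3: F = 46 * 8.854e-6 * 27 * 7921 / 3
F = 29.035 uN


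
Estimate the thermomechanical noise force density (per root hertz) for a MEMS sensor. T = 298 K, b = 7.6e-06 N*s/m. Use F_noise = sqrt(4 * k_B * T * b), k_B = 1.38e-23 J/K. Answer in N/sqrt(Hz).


Step 1: Compute 4 * k_B * T * b
= 4 * 1.38e-23 * 298 * 7.6e-06
= 1.2502e-25 N^2/Hz
Step 2: F_noise = sqrt(1.2502e-25)
F_noise = 3.54e-13 N/sqrt(Hz)


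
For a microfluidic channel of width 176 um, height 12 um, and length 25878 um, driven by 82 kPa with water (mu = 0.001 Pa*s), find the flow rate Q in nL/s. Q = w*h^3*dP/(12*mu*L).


Step 1: Convert all dimensions to SI (meters).
w = 176e-6 m, h = 12e-6 m, L = 25878e-6 m, dP = 82e3 Pa
Step 2: Q = w * h^3 * dP / (12 * mu * L)
Q = 176e-6 * (12e-6)^3 * 82e3 / (12 * 0.001 * 25878e-6) = 8.030791e-11 m^3/s
Step 3: Convert Q from m^3/s to nL/s (1 m^3 = 1e12 nL, so multiply by 1e12).
Q = 80.308 nL/s


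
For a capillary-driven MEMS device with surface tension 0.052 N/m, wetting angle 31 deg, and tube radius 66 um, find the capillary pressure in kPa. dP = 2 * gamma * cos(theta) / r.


Step 1: cos(31 deg) = 0.8572
Step 2: Convert r to m: r = 66e-6 m
Step 3: dP = 2 * 0.052 * 0.8572 / 66e-6 = 1350.7 Pa
Step 4: Convert Pa to kPa (divide by 1000).
dP = 1.35 kPa


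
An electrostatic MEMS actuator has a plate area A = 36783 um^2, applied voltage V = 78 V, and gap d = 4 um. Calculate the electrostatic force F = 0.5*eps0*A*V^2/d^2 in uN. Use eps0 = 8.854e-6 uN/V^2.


Step 1: Identify parameters.
eps0 = 8.854e-6 uN/V^2, A = 36783 um^2, V = 78 V, d = 4 um
Step 2: Compute V^2 = 78^2 = 6084
Step 3: Compute d^2 = 4^2 = 16
Step 4: F = 0.5 * 8.854e-6 * 36783 * 6084 / 16
F = 61.919 uN


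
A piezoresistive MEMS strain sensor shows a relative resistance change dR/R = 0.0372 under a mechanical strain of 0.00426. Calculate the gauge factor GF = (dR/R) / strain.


Step 1: Identify values.
dR/R = 0.0372, strain = 0.00426
Step 2: GF = (dR/R) / strain = 0.0372 / 0.00426
GF = 8.7


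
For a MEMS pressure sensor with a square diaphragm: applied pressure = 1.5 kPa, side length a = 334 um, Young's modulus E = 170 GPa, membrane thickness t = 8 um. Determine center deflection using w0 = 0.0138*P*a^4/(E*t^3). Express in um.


Step 1: Convert pressure to compatible units (E is in GPa, so P in GPa).
P = 1.5 kPa = 1.5e-6 GPa
Step 2: Compute numerator: 0.0138 * P * a^4.
a^4 = 334^4 = 12444741136
numerator = 0.0138 * 1.5e-6 * 12444741136 = 2.58e+02
Step 3: Compute denominator: E * t^3 = 170 * 8^3 = 87040
Step 4: w0 = numerator / denominator = 2.58e+02 / 87040 = 0.003 um


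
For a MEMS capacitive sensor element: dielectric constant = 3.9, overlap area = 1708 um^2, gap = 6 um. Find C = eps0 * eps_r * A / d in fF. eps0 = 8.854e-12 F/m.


Step 1: Convert area to m^2: A = 1708e-12 m^2
Step 2: Convert gap to m: d = 6e-6 m
Step 3: C = eps0 * eps_r * A / d
C = 8.854e-12 * 3.9 * 1708e-12 / 6e-6
Step 4: Convert to fF (multiply by 1e15).
C = 9.83 fF


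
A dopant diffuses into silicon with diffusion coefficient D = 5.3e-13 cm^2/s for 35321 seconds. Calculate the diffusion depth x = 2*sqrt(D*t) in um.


Step 1: Compute D*t = 5.3e-13 * 35321 = 1.872013e-08 cm^2
Step 2: sqrt(D*t) = 1.36822e-04 cm
Step 3: x = 2 * 1.36822e-04 cm = 2.73644e-04 cm
Step 4: Convert to um (1 cm = 1e4 um): x = 2.736 um


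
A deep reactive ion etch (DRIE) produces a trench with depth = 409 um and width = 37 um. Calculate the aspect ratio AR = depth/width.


Step 1: AR = depth / width
Step 2: AR = 409 / 37
AR = 11.1


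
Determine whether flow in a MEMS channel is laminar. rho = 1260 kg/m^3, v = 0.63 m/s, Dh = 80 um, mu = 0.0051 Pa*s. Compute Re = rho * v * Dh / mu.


Step 1: Convert Dh to meters: Dh = 80e-6 m
Step 2: Re = rho * v * Dh / mu
Re = 1260 * 0.63 * 80e-6 / 0.0051
Re = 12.452
Since Re = 12.452 is below ~2300, the flow is laminar.


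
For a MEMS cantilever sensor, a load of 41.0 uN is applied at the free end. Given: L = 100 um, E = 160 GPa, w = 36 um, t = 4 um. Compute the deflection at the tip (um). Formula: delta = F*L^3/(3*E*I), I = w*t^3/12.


Step 1: Calculate the second moment of area.
I = w * t^3 / 12 = 36 * 4^3 / 12 = 192.0 um^4
Step 2: Convert E to consistent units (1 GPa = 1000 uN/um^2).
E = 160 GPa = 160000 uN/um^2
Step 3: Calculate tip deflection.
delta = F * L^3 / (3 * E * I)
delta = 41.0 * 100^3 / (3 * 160000 * 192.0)
delta = 0.4449 um


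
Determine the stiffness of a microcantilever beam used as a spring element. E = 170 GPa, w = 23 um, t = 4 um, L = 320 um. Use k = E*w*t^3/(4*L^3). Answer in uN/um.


Step 1: Convert E to consistent units (1 GPa = 1000 uN/um^2).
E = 170 GPa = 170000 uN/um^2
Step 2: Compute t^3 = 4^3 = 64
Step 3: Compute L^3 = 320^3 = 32768000
Step 4: k = 170000 * 23 * 64 / (4 * 32768000)
k = 1.9092 uN/um


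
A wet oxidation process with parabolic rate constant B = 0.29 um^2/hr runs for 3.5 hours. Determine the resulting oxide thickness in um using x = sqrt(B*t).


Step 1: Compute B*t = 0.29 * 3.5 = 1.015
Step 2: x = sqrt(1.015)
x = 1.007 um


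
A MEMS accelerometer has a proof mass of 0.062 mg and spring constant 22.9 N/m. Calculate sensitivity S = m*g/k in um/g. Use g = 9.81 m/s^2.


Step 1: Convert mass: m = 0.062 mg = 6.20e-08 kg
Step 2: S = m * g / k = 6.20e-08 * 9.81 / 22.9
Step 3: S = 2.66e-08 m/g
Step 4: Convert to um/g: S = 0.027 um/g
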